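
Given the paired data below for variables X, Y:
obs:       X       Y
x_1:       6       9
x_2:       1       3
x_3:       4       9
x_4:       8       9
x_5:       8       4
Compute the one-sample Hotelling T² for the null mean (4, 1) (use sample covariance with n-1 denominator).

Step 1 — sample mean vector:
  mean(X) = (6 + 1 + 4 + 8 + 8) / 5 = 27/5 = 5.4
  mean(Y) = (9 + 3 + 9 + 9 + 4) / 5 = 34/5 = 6.8
  x̄ = (5.4, 6.8),  deviation x̄ - mu_0 = (5.4, 6.8) - (4, 1) = (1.4, 5.8).

Step 2 — sample covariance matrix, S[i,j] = (1/(n-1)) · Σ_k (x_{k,i} - mean_i) · (x_{k,j} - mean_j), divisor n-1 = 4:
  S[X,X] = ((0.6)·(0.6) + (-4.4)·(-4.4) + (-1.4)·(-1.4) + (2.6)·(2.6) + (2.6)·(2.6)) / 4 = 35.2/4 = 8.8
  S[X,Y] = ((0.6)·(2.2) + (-4.4)·(-3.8) + (-1.4)·(2.2) + (2.6)·(2.2) + (2.6)·(-2.8)) / 4 = 13.4/4 = 3.35
  S[Y,Y] = ((2.2)·(2.2) + (-3.8)·(-3.8) + (2.2)·(2.2) + (2.2)·(2.2) + (-2.8)·(-2.8)) / 4 = 36.8/4 = 9.2
  S = [[8.8, 3.35],
 [3.35, 9.2]].

Step 3 — invert S. det(S) = 8.8·9.2 - (3.35)² = 69.7375.
  S^{-1} = (1/det) · [[d, -b], [-b, a]] = [[0.1319, -0.048],
 [-0.048, 0.1262]].

Step 4 — quadratic form (x̄ - mu_0)^T · S^{-1} · (x̄ - mu_0):
  S^{-1} · (x̄ - mu_0) = (-0.0939, 0.6646),
  (x̄ - mu_0)^T · [...] = (1.4)·(-0.0939) + (5.8)·(0.6646) = 3.7234.

Step 5 — scale by n: T² = 5 · 3.7234 = 18.617.

T² ≈ 18.617


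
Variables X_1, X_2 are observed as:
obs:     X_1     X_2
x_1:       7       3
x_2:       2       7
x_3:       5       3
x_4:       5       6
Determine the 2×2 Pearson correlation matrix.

Step 1 — column means:
  mean(X_1) = (7 + 2 + 5 + 5) / 4 = 19/4 = 4.75
  mean(X_2) = (3 + 7 + 3 + 6) / 4 = 19/4 = 4.75

Step 2 — sample variances and covariances s[i,j] = (1/(n-1)) · Σ_k (x_{k,i} - mean_i) · (x_{k,j} - mean_j), with n-1 = 3:
  s[X_1,X_1] = ((2.25)·(2.25) + (-2.75)·(-2.75) + (0.25)·(0.25) + (0.25)·(0.25)) / 3 = 12.75/3 = 4.25
  s[X_1,X_2] = ((2.25)·(-1.75) + (-2.75)·(2.25) + (0.25)·(-1.75) + (0.25)·(1.25)) / 3 = -10.25/3 = -3.4167
  s[X_2,X_2] = ((-1.75)·(-1.75) + (2.25)·(2.25) + (-1.75)·(-1.75) + (1.25)·(1.25)) / 3 = 12.75/3 = 4.25
  Sample standard deviations s_i = √(s[i,i]):
  s(X_1) = √(4.25) = 2.0616
  s(X_2) = √(4.25) = 2.0616

Step 3 — r_{ij} = s_{ij} / (s_i · s_j):
  r[X_1,X_1] = 1 (diagonal).
  r[X_1,X_2] = -3.4167 / (2.0616 · 2.0616) = -3.4167 / 4.25 = -0.8039
  r[X_2,X_2] = 1 (diagonal).

R is symmetric with unit diagonal. Assembling:

R = [[1, -0.8039],
 [-0.8039, 1]]


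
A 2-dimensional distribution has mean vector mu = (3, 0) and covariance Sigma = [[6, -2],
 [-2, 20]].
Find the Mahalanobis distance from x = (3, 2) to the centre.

Step 1 — centre the observation: (x - mu) = (0, 2).

Step 2 — invert Sigma. det(Sigma) = 6·20 - (-2)² = 116.
  Sigma^{-1} = (1/det) · [[d, -b], [-b, a]] = [[0.1724, 0.0172],
 [0.0172, 0.0517]].

Step 3 — form the quadratic (x - mu)^T · Sigma^{-1} · (x - mu):
  Sigma^{-1} · (x - mu) = (0.0345, 0.1034).
  (x - mu)^T · [Sigma^{-1} · (x - mu)] = (0)·(0.0345) + (2)·(0.1034) = 0.2069.

Step 4 — take square root: d = √(0.2069) ≈ 0.4549.

d(x, mu) = √(0.2069) ≈ 0.4549


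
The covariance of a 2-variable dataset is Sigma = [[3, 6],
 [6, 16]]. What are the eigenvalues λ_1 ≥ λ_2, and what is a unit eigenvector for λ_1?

Step 1 — characteristic polynomial of 2×2 Sigma:
  det(Sigma - λI) = λ² - trace · λ + det = 0.
  trace = 3 + 16 = 19, det = 3·16 - (6)² = 12.
Step 2 — discriminant:
  Δ = trace² - 4·det = 361 - 48 = 313.
Step 3 — eigenvalues:
  λ = (trace ± √Δ)/2 = (19 ± 17.6918)/2,
  λ_1 = 18.3459,  λ_2 = 0.6541.

Step 4 — unit eigenvector for λ_1: solve (Sigma - λ_1 I)v = 0. First row:
  (3 - 18.3459)·v_x + (6)·v_y = 0, i.e. (-15.3459)·v_x + (6)·v_y = 0,
  so v ∝ (b, λ_1 - a) = (6, 15.3459) = u.
  ||u|| = √((6)² + (15.3459)²) = √(271.4967) ≈ 16.4772,
  v_1 = u/||u|| ≈ (0.3641, 0.9313) (||v_1|| = 1).

λ_1 = 18.3459,  λ_2 = 0.6541;  v_1 ≈ (0.3641, 0.9313)


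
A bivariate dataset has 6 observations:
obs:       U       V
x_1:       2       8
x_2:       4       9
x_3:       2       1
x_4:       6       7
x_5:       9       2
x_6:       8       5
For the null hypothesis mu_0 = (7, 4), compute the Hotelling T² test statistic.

Step 1 — sample mean vector:
  mean(U) = (2 + 4 + 2 + 6 + 9 + 8) / 6 = 31/6 = 5.1667
  mean(V) = (8 + 9 + 1 + 7 + 2 + 5) / 6 = 32/6 = 5.3333
  x̄ = (5.1667, 5.3333),  deviation x̄ - mu_0 = (5.1667, 5.3333) - (7, 4) = (-1.8333, 1.3333).

Step 2 — sample covariance matrix, S[i,j] = (1/(n-1)) · Σ_k (x_{k,i} - mean_i) · (x_{k,j} - mean_j), divisor n-1 = 5:
  S[U,U] = ((-3.1667)·(-3.1667) + (-1.1667)·(-1.1667) + (-3.1667)·(-3.1667) + (0.8333)·(0.8333) + (3.8333)·(3.8333) + (2.8333)·(2.8333)) / 5 = 44.8333/5 = 8.9667
  S[U,V] = ((-3.1667)·(2.6667) + (-1.1667)·(3.6667) + (-3.1667)·(-4.3333) + (0.8333)·(1.6667) + (3.8333)·(-3.3333) + (2.8333)·(-0.3333)) / 5 = -11.3333/5 = -2.2667
  S[V,V] = ((2.6667)·(2.6667) + (3.6667)·(3.6667) + (-4.3333)·(-4.3333) + (1.6667)·(1.6667) + (-3.3333)·(-3.3333) + (-0.3333)·(-0.3333)) / 5 = 53.3333/5 = 10.6667
  S = [[8.9667, -2.2667],
 [-2.2667, 10.6667]].

Step 3 — invert S. det(S) = 8.9667·10.6667 - (-2.2667)² = 90.5067.
  S^{-1} = (1/det) · [[d, -b], [-b, a]] = [[0.1179, 0.025],
 [0.025, 0.0991]].

Step 4 — quadratic form (x̄ - mu_0)^T · S^{-1} · (x̄ - mu_0):
  S^{-1} · (x̄ - mu_0) = (-0.1827, 0.0862),
  (x̄ - mu_0)^T · [...] = (-1.8333)·(-0.1827) + (1.3333)·(0.0862) = 0.4498.

Step 5 — scale by n: T² = 6 · 0.4498 = 2.6989.

T² ≈ 2.6989


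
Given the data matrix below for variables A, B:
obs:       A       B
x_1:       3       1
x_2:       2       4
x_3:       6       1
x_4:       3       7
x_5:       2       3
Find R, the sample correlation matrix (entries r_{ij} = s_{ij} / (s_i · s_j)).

Step 1 — column means:
  mean(A) = (3 + 2 + 6 + 3 + 2) / 5 = 16/5 = 3.2
  mean(B) = (1 + 4 + 1 + 7 + 3) / 5 = 16/5 = 3.2

Step 2 — sample variances and covariances s[i,j] = (1/(n-1)) · Σ_k (x_{k,i} - mean_i) · (x_{k,j} - mean_j), with n-1 = 4:
  s[A,A] = ((-0.2)·(-0.2) + (-1.2)·(-1.2) + (2.8)·(2.8) + (-0.2)·(-0.2) + (-1.2)·(-1.2)) / 4 = 10.8/4 = 2.7
  s[A,B] = ((-0.2)·(-2.2) + (-1.2)·(0.8) + (2.8)·(-2.2) + (-0.2)·(3.8) + (-1.2)·(-0.2)) / 4 = -7.2/4 = -1.8
  s[B,B] = ((-2.2)·(-2.2) + (0.8)·(0.8) + (-2.2)·(-2.2) + (3.8)·(3.8) + (-0.2)·(-0.2)) / 4 = 24.8/4 = 6.2
  Sample standard deviations s_i = √(s[i,i]):
  s(A) = √(2.7) = 1.6432
  s(B) = √(6.2) = 2.49

Step 3 — r_{ij} = s_{ij} / (s_i · s_j):
  r[A,A] = 1 (diagonal).
  r[A,B] = -1.8 / (1.6432 · 2.49) = -1.8 / 4.0915 = -0.4399
  r[B,B] = 1 (diagonal).

R is symmetric with unit diagonal. Assembling:

R = [[1, -0.4399],
 [-0.4399, 1]]


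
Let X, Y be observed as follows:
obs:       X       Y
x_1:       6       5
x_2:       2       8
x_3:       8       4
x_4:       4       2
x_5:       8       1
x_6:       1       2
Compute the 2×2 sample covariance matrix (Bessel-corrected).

Step 1 — column means:
  mean(X) = (6 + 2 + 8 + 4 + 8 + 1) / 6 = 29/6 = 4.8333
  mean(Y) = (5 + 8 + 4 + 2 + 1 + 2) / 6 = 22/6 = 3.6667

Step 2 — sample covariance S[i,j] = (1/(n-1)) · Σ_k (x_{k,i} - mean_i) · (x_{k,j} - mean_j), with n-1 = 5.
  S[X,X] = ((1.1667)·(1.1667) + (-2.8333)·(-2.8333) + (3.1667)·(3.1667) + (-0.8333)·(-0.8333) + (3.1667)·(3.1667) + (-3.8333)·(-3.8333)) / 5 = 44.8333/5 = 8.9667
  S[X,Y] = ((1.1667)·(1.3333) + (-2.8333)·(4.3333) + (3.1667)·(0.3333) + (-0.8333)·(-1.6667) + (3.1667)·(-2.6667) + (-3.8333)·(-1.6667)) / 5 = -10.3333/5 = -2.0667
  S[Y,Y] = ((1.3333)·(1.3333) + (4.3333)·(4.3333) + (0.3333)·(0.3333) + (-1.6667)·(-1.6667) + (-2.6667)·(-2.6667) + (-1.6667)·(-1.6667)) / 5 = 33.3333/5 = 6.6667

S is symmetric (S[j,i] = S[i,j]). Assembling:

S = [[8.9667, -2.0667],
 [-2.0667, 6.6667]]


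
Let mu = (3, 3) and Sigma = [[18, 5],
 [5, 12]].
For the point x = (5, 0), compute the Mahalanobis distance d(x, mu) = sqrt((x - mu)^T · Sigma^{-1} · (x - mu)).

Step 1 — centre the observation: (x - mu) = (2, -3).

Step 2 — invert Sigma. det(Sigma) = 18·12 - (5)² = 191.
  Sigma^{-1} = (1/det) · [[d, -b], [-b, a]] = [[0.0628, -0.0262],
 [-0.0262, 0.0942]].

Step 3 — form the quadratic (x - mu)^T · Sigma^{-1} · (x - mu):
  Sigma^{-1} · (x - mu) = (0.2042, -0.3351).
  (x - mu)^T · [Sigma^{-1} · (x - mu)] = (2)·(0.2042) + (-3)·(-0.3351) = 1.4136.

Step 4 — take square root: d = √(1.4136) ≈ 1.189.

d(x, mu) = √(1.4136) ≈ 1.189


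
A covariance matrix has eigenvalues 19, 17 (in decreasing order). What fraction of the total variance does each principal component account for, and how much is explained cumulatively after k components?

Step 1 — total variance = trace(Sigma) = Σ λ_i = 19 + 17 = 36.

Step 2 — fraction explained by component i = λ_i / Σ λ:
  PC1: 19/36 = 0.5278
  PC2: 17/36 = 0.4722

Step 3 — cumulative fraction after k components = (λ_1 + ... + λ_k) / Σ λ:
  k = 1: 19/36 = 0.5278
  k = 2: (19 + 17)/36 = 36/36 = 1

Summary (fraction, with percent):

explained: PC1 0.5278 (52.78%), PC2 0.4722 (47.22%);  cumulative: 0.5278, 1


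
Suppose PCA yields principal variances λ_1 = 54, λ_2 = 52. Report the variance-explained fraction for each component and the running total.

Step 1 — total variance = trace(Sigma) = Σ λ_i = 54 + 52 = 106.

Step 2 — fraction explained by component i = λ_i / Σ λ:
  PC1: 54/106 = 0.5094
  PC2: 52/106 = 0.4906

Step 3 — cumulative fraction after k components = (λ_1 + ... + λ_k) / Σ λ:
  k = 1: 54/106 = 0.5094
  k = 2: (54 + 52)/106 = 106/106 = 1

Summary (fraction, with percent):

explained: PC1 0.5094 (50.94%), PC2 0.4906 (49.06%);  cumulative: 0.5094, 1


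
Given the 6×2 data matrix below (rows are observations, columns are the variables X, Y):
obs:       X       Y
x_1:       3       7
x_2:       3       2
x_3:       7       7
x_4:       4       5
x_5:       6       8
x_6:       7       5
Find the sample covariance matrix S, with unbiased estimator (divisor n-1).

Step 1 — column means:
  mean(X) = (3 + 3 + 7 + 4 + 6 + 7) / 6 = 30/6 = 5
  mean(Y) = (7 + 2 + 7 + 5 + 8 + 5) / 6 = 34/6 = 5.6667

Step 2 — sample covariance S[i,j] = (1/(n-1)) · Σ_k (x_{k,i} - mean_i) · (x_{k,j} - mean_j), with n-1 = 5.
  S[X,X] = ((-2)·(-2) + (-2)·(-2) + (2)·(2) + (-1)·(-1) + (1)·(1) + (2)·(2)) / 5 = 18/5 = 3.6
  S[X,Y] = ((-2)·(1.3333) + (-2)·(-3.6667) + (2)·(1.3333) + (-1)·(-0.6667) + (1)·(2.3333) + (2)·(-0.6667)) / 5 = 9/5 = 1.8
  S[Y,Y] = ((1.3333)·(1.3333) + (-3.6667)·(-3.6667) + (1.3333)·(1.3333) + (-0.6667)·(-0.6667) + (2.3333)·(2.3333) + (-0.6667)·(-0.6667)) / 5 = 23.3333/5 = 4.6667

S is symmetric (S[j,i] = S[i,j]). Assembling:

S = [[3.6, 1.8],
 [1.8, 4.6667]]


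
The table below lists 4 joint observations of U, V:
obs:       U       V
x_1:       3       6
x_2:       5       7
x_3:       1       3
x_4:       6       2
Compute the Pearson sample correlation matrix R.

Step 1 — column means:
  mean(U) = (3 + 5 + 1 + 6) / 4 = 15/4 = 3.75
  mean(V) = (6 + 7 + 3 + 2) / 4 = 18/4 = 4.5

Step 2 — sample variances and covariances s[i,j] = (1/(n-1)) · Σ_k (x_{k,i} - mean_i) · (x_{k,j} - mean_j), with n-1 = 3:
  s[U,U] = ((-0.75)·(-0.75) + (1.25)·(1.25) + (-2.75)·(-2.75) + (2.25)·(2.25)) / 3 = 14.75/3 = 4.9167
  s[U,V] = ((-0.75)·(1.5) + (1.25)·(2.5) + (-2.75)·(-1.5) + (2.25)·(-2.5)) / 3 = 0.5/3 = 0.1667
  s[V,V] = ((1.5)·(1.5) + (2.5)·(2.5) + (-1.5)·(-1.5) + (-2.5)·(-2.5)) / 3 = 17/3 = 5.6667
  Sample standard deviations s_i = √(s[i,i]):
  s(U) = √(4.9167) = 2.2174
  s(V) = √(5.6667) = 2.3805

Step 3 — r_{ij} = s_{ij} / (s_i · s_j):
  r[U,U] = 1 (diagonal).
  r[U,V] = 0.1667 / (2.2174 · 2.3805) = 0.1667 / 5.2784 = 0.0316
  r[V,V] = 1 (diagonal).

R is symmetric with unit diagonal. Assembling:

R = [[1, 0.0316],
 [0.0316, 1]]


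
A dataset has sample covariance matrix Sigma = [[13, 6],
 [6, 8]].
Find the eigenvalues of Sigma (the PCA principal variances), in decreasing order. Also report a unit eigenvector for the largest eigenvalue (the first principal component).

Step 1 — characteristic polynomial of 2×2 Sigma:
  det(Sigma - λI) = λ² - trace · λ + det = 0.
  trace = 13 + 8 = 21, det = 13·8 - (6)² = 68.
Step 2 — discriminant:
  Δ = trace² - 4·det = 441 - 272 = 169.
Step 3 — eigenvalues:
  λ = (trace ± √Δ)/2 = (21 ± 13)/2,
  λ_1 = 17,  λ_2 = 4.

Step 4 — unit eigenvector for λ_1: solve (Sigma - λ_1 I)v = 0. First row:
  (13 - 17)·v_x + (6)·v_y = 0, i.e. (-4)·v_x + (6)·v_y = 0,
  so v ∝ (b, λ_1 - a) = (6, 4) = u.
  ||u|| = √((6)² + (4)²) = √(52) ≈ 7.2111,
  v_1 = u/||u|| ≈ (0.8321, 0.5547) (||v_1|| = 1).

λ_1 = 17,  λ_2 = 4;  v_1 ≈ (0.8321, 0.5547)


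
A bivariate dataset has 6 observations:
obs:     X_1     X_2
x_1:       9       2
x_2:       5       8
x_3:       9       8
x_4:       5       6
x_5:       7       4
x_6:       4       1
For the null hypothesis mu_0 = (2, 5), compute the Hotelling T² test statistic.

Step 1 — sample mean vector:
  mean(X_1) = (9 + 5 + 9 + 5 + 7 + 4) / 6 = 39/6 = 6.5
  mean(X_2) = (2 + 8 + 8 + 6 + 4 + 1) / 6 = 29/6 = 4.8333
  x̄ = (6.5, 4.8333),  deviation x̄ - mu_0 = (6.5, 4.8333) - (2, 5) = (4.5, -0.1667).

Step 2 — sample covariance matrix, S[i,j] = (1/(n-1)) · Σ_k (x_{k,i} - mean_i) · (x_{k,j} - mean_j), divisor n-1 = 5:
  S[X_1,X_1] = ((2.5)·(2.5) + (-1.5)·(-1.5) + (2.5)·(2.5) + (-1.5)·(-1.5) + (0.5)·(0.5) + (-2.5)·(-2.5)) / 5 = 23.5/5 = 4.7
  S[X_1,X_2] = ((2.5)·(-2.8333) + (-1.5)·(3.1667) + (2.5)·(3.1667) + (-1.5)·(1.1667) + (0.5)·(-0.8333) + (-2.5)·(-3.8333)) / 5 = 3.5/5 = 0.7
  S[X_2,X_2] = ((-2.8333)·(-2.8333) + (3.1667)·(3.1667) + (3.1667)·(3.1667) + (1.1667)·(1.1667) + (-0.8333)·(-0.8333) + (-3.8333)·(-3.8333)) / 5 = 44.8333/5 = 8.9667
  S = [[4.7, 0.7],
 [0.7, 8.9667]].

Step 3 — invert S. det(S) = 4.7·8.9667 - (0.7)² = 41.6533.
  S^{-1} = (1/det) · [[d, -b], [-b, a]] = [[0.2153, -0.0168],
 [-0.0168, 0.1128]].

Step 4 — quadratic form (x̄ - mu_0)^T · S^{-1} · (x̄ - mu_0):
  S^{-1} · (x̄ - mu_0) = (0.9715, -0.0944),
  (x̄ - mu_0)^T · [...] = (4.5)·(0.9715) + (-0.1667)·(-0.0944) = 4.3875.

Step 5 — scale by n: T² = 6 · 4.3875 = 26.3252.

T² ≈ 26.3252


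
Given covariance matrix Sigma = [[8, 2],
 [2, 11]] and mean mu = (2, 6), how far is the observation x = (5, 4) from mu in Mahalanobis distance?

Step 1 — centre the observation: (x - mu) = (3, -2).

Step 2 — invert Sigma. det(Sigma) = 8·11 - (2)² = 84.
  Sigma^{-1} = (1/det) · [[d, -b], [-b, a]] = [[0.131, -0.0238],
 [-0.0238, 0.0952]].

Step 3 — form the quadratic (x - mu)^T · Sigma^{-1} · (x - mu):
  Sigma^{-1} · (x - mu) = (0.4405, -0.2619).
  (x - mu)^T · [Sigma^{-1} · (x - mu)] = (3)·(0.4405) + (-2)·(-0.2619) = 1.8452.

Step 4 — take square root: d = √(1.8452) ≈ 1.3584.

d(x, mu) = √(1.8452) ≈ 1.3584


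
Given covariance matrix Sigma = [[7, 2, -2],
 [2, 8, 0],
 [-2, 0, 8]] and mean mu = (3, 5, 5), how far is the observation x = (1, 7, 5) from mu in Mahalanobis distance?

Step 1 — centre the observation: (x - mu) = (-2, 2, 0).

Step 2 — invert Sigma (cofactor / det for 3×3, or solve directly):
  Sigma^{-1} = [[0.1667, -0.0417, 0.0417],
 [-0.0417, 0.1354, -0.0104],
 [0.0417, -0.0104, 0.1354]].

Step 3 — form the quadratic (x - mu)^T · Sigma^{-1} · (x - mu):
  Sigma^{-1} · (x - mu) = (-0.4167, 0.3542, -0.1042).
  (x - mu)^T · [Sigma^{-1} · (x - mu)] = (-2)·(-0.4167) + (2)·(0.3542) + (0)·(-0.1042) = 1.5417.

Step 4 — take square root: d = √(1.5417) ≈ 1.2416.

d(x, mu) = √(1.5417) ≈ 1.2416


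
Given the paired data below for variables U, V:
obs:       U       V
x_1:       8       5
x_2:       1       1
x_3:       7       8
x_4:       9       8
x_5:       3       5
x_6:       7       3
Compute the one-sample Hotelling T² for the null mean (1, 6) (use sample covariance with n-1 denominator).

Step 1 — sample mean vector:
  mean(U) = (8 + 1 + 7 + 9 + 3 + 7) / 6 = 35/6 = 5.8333
  mean(V) = (5 + 1 + 8 + 8 + 5 + 3) / 6 = 30/6 = 5
  x̄ = (5.8333, 5),  deviation x̄ - mu_0 = (5.8333, 5) - (1, 6) = (4.8333, -1).

Step 2 — sample covariance matrix, S[i,j] = (1/(n-1)) · Σ_k (x_{k,i} - mean_i) · (x_{k,j} - mean_j), divisor n-1 = 5:
  S[U,U] = ((2.1667)·(2.1667) + (-4.8333)·(-4.8333) + (1.1667)·(1.1667) + (3.1667)·(3.1667) + (-2.8333)·(-2.8333) + (1.1667)·(1.1667)) / 5 = 48.8333/5 = 9.7667
  S[U,V] = ((2.1667)·(0) + (-4.8333)·(-4) + (1.1667)·(3) + (3.1667)·(3) + (-2.8333)·(0) + (1.1667)·(-2)) / 5 = 30/5 = 6
  S[V,V] = ((0)·(0) + (-4)·(-4) + (3)·(3) + (3)·(3) + (0)·(0) + (-2)·(-2)) / 5 = 38/5 = 7.6
  S = [[9.7667, 6],
 [6, 7.6]].

Step 3 — invert S. det(S) = 9.7667·7.6 - (6)² = 38.2267.
  S^{-1} = (1/det) · [[d, -b], [-b, a]] = [[0.1988, -0.157],
 [-0.157, 0.2555]].

Step 4 — quadratic form (x̄ - mu_0)^T · S^{-1} · (x̄ - mu_0):
  S^{-1} · (x̄ - mu_0) = (1.1179, -1.0141),
  (x̄ - mu_0)^T · [...] = (4.8333)·(1.1179) + (-1)·(-1.0141) = 6.4173.

Step 5 — scale by n: T² = 6 · 6.4173 = 38.5037.

T² ≈ 38.5037


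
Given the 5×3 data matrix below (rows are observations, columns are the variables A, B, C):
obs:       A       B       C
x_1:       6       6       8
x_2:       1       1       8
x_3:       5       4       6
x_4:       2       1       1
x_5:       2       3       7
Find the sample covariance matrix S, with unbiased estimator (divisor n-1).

Step 1 — column means:
  mean(A) = (6 + 1 + 5 + 2 + 2) / 5 = 16/5 = 3.2
  mean(B) = (6 + 1 + 4 + 1 + 3) / 5 = 15/5 = 3
  mean(C) = (8 + 8 + 6 + 1 + 7) / 5 = 30/5 = 6

Step 2 — sample covariance S[i,j] = (1/(n-1)) · Σ_k (x_{k,i} - mean_i) · (x_{k,j} - mean_j), with n-1 = 4.
  S[A,A] = ((2.8)·(2.8) + (-2.2)·(-2.2) + (1.8)·(1.8) + (-1.2)·(-1.2) + (-1.2)·(-1.2)) / 4 = 18.8/4 = 4.7
  S[A,B] = ((2.8)·(3) + (-2.2)·(-2) + (1.8)·(1) + (-1.2)·(-2) + (-1.2)·(0)) / 4 = 17/4 = 4.25
  S[A,C] = ((2.8)·(2) + (-2.2)·(2) + (1.8)·(0) + (-1.2)·(-5) + (-1.2)·(1)) / 4 = 6/4 = 1.5
  S[B,B] = ((3)·(3) + (-2)·(-2) + (1)·(1) + (-2)·(-2) + (0)·(0)) / 4 = 18/4 = 4.5
  S[B,C] = ((3)·(2) + (-2)·(2) + (1)·(0) + (-2)·(-5) + (0)·(1)) / 4 = 12/4 = 3
  S[C,C] = ((2)·(2) + (2)·(2) + (0)·(0) + (-5)·(-5) + (1)·(1)) / 4 = 34/4 = 8.5

S is symmetric (S[j,i] = S[i,j]). Assembling:

S = [[4.7, 4.25, 1.5],
 [4.25, 4.5, 3],
 [1.5, 3, 8.5]]


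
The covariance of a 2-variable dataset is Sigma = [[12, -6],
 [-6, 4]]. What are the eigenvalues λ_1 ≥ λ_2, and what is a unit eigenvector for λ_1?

Step 1 — characteristic polynomial of 2×2 Sigma:
  det(Sigma - λI) = λ² - trace · λ + det = 0.
  trace = 12 + 4 = 16, det = 12·4 - (-6)² = 12.
Step 2 — discriminant:
  Δ = trace² - 4·det = 256 - 48 = 208.
Step 3 — eigenvalues:
  λ = (trace ± √Δ)/2 = (16 ± 14.4222)/2,
  λ_1 = 15.2111,  λ_2 = 0.7889.

Step 4 — unit eigenvector for λ_1: solve (Sigma - λ_1 I)v = 0. First row:
  (12 - 15.2111)·v_x + (-6)·v_y = 0, i.e. (-3.2111)·v_x + (-6)·v_y = 0,
  so v ∝ (b, λ_1 - a) = (-6, 3.2111); multiply by -1 so the first entry is positive: u = (6, -3.2111).
  ||u|| = √((6)² + (-3.2111)²) = √(46.3112) ≈ 6.8052,
  v_1 = u/||u|| ≈ (0.8817, -0.4719) (||v_1|| = 1).

λ_1 = 15.2111,  λ_2 = 0.7889;  v_1 ≈ (0.8817, -0.4719)


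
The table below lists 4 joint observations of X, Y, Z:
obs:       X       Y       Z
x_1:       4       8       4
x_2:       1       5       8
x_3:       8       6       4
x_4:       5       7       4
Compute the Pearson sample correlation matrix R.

Step 1 — column means:
  mean(X) = (4 + 1 + 8 + 5) / 4 = 18/4 = 4.5
  mean(Y) = (8 + 5 + 6 + 7) / 4 = 26/4 = 6.5
  mean(Z) = (4 + 8 + 4 + 4) / 4 = 20/4 = 5

Step 2 — sample variances and covariances s[i,j] = (1/(n-1)) · Σ_k (x_{k,i} - mean_i) · (x_{k,j} - mean_j), with n-1 = 3:
  s[X,X] = ((-0.5)·(-0.5) + (-3.5)·(-3.5) + (3.5)·(3.5) + (0.5)·(0.5)) / 3 = 25/3 = 8.3333
  s[X,Y] = ((-0.5)·(1.5) + (-3.5)·(-1.5) + (3.5)·(-0.5) + (0.5)·(0.5)) / 3 = 3/3 = 1
  s[X,Z] = ((-0.5)·(-1) + (-3.5)·(3) + (3.5)·(-1) + (0.5)·(-1)) / 3 = -14/3 = -4.6667
  s[Y,Y] = ((1.5)·(1.5) + (-1.5)·(-1.5) + (-0.5)·(-0.5) + (0.5)·(0.5)) / 3 = 5/3 = 1.6667
  s[Y,Z] = ((1.5)·(-1) + (-1.5)·(3) + (-0.5)·(-1) + (0.5)·(-1)) / 3 = -6/3 = -2
  s[Z,Z] = ((-1)·(-1) + (3)·(3) + (-1)·(-1) + (-1)·(-1)) / 3 = 12/3 = 4
  Sample standard deviations s_i = √(s[i,i]):
  s(X) = √(8.3333) = 2.8868
  s(Y) = √(1.6667) = 1.291
  s(Z) = √(4) = 2

Step 3 — r_{ij} = s_{ij} / (s_i · s_j):
  r[X,X] = 1 (diagonal).
  r[X,Y] = 1 / (2.8868 · 1.291) = 1 / 3.7268 = 0.2683
  r[X,Z] = -4.6667 / (2.8868 · 2) = -4.6667 / 5.7735 = -0.8083
  r[Y,Y] = 1 (diagonal).
  r[Y,Z] = -2 / (1.291 · 2) = -2 / 2.582 = -0.7746
  r[Z,Z] = 1 (diagonal).

R is symmetric with unit diagonal. Assembling:

R = [[1, 0.2683, -0.8083],
 [0.2683, 1, -0.7746],
 [-0.8083, -0.7746, 1]]


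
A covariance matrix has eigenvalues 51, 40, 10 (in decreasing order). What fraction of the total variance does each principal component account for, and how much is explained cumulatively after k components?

Step 1 — total variance = trace(Sigma) = Σ λ_i = 51 + 40 + 10 = 101.

Step 2 — fraction explained by component i = λ_i / Σ λ:
  PC1: 51/101 = 0.505
  PC2: 40/101 = 0.396
  PC3: 10/101 = 0.099

Step 3 — cumulative fraction after k components = (λ_1 + ... + λ_k) / Σ λ:
  k = 1: 51/101 = 0.505
  k = 2: (51 + 40)/101 = 91/101 = 0.901
  k = 3: (51 + 40 + 10)/101 = 101/101 = 1

Summary (fraction, with percent):

explained: PC1 0.505 (50.5%), PC2 0.396 (39.6%), PC3 0.099 (9.9%);  cumulative: 0.505, 0.901, 1


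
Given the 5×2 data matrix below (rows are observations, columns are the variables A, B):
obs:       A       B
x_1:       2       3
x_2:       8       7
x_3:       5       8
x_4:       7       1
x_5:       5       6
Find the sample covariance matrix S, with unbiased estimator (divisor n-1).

Step 1 — column means:
  mean(A) = (2 + 8 + 5 + 7 + 5) / 5 = 27/5 = 5.4
  mean(B) = (3 + 7 + 8 + 1 + 6) / 5 = 25/5 = 5

Step 2 — sample covariance S[i,j] = (1/(n-1)) · Σ_k (x_{k,i} - mean_i) · (x_{k,j} - mean_j), with n-1 = 4.
  S[A,A] = ((-3.4)·(-3.4) + (2.6)·(2.6) + (-0.4)·(-0.4) + (1.6)·(1.6) + (-0.4)·(-0.4)) / 4 = 21.2/4 = 5.3
  S[A,B] = ((-3.4)·(-2) + (2.6)·(2) + (-0.4)·(3) + (1.6)·(-4) + (-0.4)·(1)) / 4 = 4/4 = 1
  S[B,B] = ((-2)·(-2) + (2)·(2) + (3)·(3) + (-4)·(-4) + (1)·(1)) / 4 = 34/4 = 8.5

S is symmetric (S[j,i] = S[i,j]). Assembling:

S = [[5.3, 1],
 [1, 8.5]]


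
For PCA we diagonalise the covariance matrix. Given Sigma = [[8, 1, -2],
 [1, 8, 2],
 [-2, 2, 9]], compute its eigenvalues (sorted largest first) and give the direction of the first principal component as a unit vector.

Step 1 — characteristic polynomial p(λ) = det(λI - Sigma) = λ³ - tr·λ² + c_1·λ - det, where tr = trace, c_1 = sum of the principal 2×2 minors, det = det(Sigma):
  tr = 8 + 8 + 9 = 25,
  c_1 = (8·8 - (1)²) + (8·9 - (-2)²) + (8·9 - (2)²) = 63 + 68 + 68 = 199,
  det = 8·(8·9 - (2)²) - (1)·((1)·9 - (2)·(-2)) + (-2)·((1)·(2) - 8·(-2)) = 8·(68) - (1)·(13) + (-2)·(18) = 495.
  So p(λ) = λ³ - 25λ² + 199λ - 495.
Step 2 — look for an integer root (rational root theorem: any rational root is an integer divisor of 495). Testing λ = 5:
  p(5) = 125 - 625 + 995 - 495 = 0  ✓
  Dividing out (λ - 5): p(λ) = (λ - 5)(λ² - 20λ + 99).
Step 3 — remaining eigenvalues from the quadratic λ² - 20λ + 99 = 0:
  Δ = 20² - 4·99 = 400 - 396 = 4,  λ = (20 ± √4)/2 = (20 ± 2)/2 = 11 or 9.
  Sorted: λ_1 = 11,  λ_2 = 9,  λ_3 = 5  (check: sum = 25 = tr ✓).

Step 4 — unit eigenvector for λ_1 = 11: v spans the null space of (Sigma - λ_1 I), whose rows are
  r_1 = (-3, 1, -2),  r_2 = (1, -3, 2),  r_3 = (-2, 2, -2).
  v is orthogonal to every row, so take v ∝ r_1 × r_2 = ((1)·(2) - (-2)·(-3), (-2)·(1) - (-3)·(2), (-3)·(-3) - (1)·(1)) = (-4, 4, 8).
  Rescale (divide by 4; multiply by -1 so the first nonzero entry is positive): u = (1, -1, -2).
  ||u|| = √((1)² + (-1)² + (-2)²) = √(6) ≈ 2.4495,  v_1 = u/||u|| ≈ (0.4082, -0.4082, -0.8165) (||v_1|| = 1).

λ_1 = 11,  λ_2 = 9,  λ_3 = 5;  v_1 ≈ (0.4082, -0.4082, -0.8165)


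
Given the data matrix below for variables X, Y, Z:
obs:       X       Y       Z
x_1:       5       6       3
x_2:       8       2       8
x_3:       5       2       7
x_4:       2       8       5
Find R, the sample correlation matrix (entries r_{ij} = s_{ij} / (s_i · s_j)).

Step 1 — column means:
  mean(X) = (5 + 8 + 5 + 2) / 4 = 20/4 = 5
  mean(Y) = (6 + 2 + 2 + 8) / 4 = 18/4 = 4.5
  mean(Z) = (3 + 8 + 7 + 5) / 4 = 23/4 = 5.75

Step 2 — sample variances and covariances s[i,j] = (1/(n-1)) · Σ_k (x_{k,i} - mean_i) · (x_{k,j} - mean_j), with n-1 = 3:
  s[X,X] = ((0)·(0) + (3)·(3) + (0)·(0) + (-3)·(-3)) / 3 = 18/3 = 6
  s[X,Y] = ((0)·(1.5) + (3)·(-2.5) + (0)·(-2.5) + (-3)·(3.5)) / 3 = -18/3 = -6
  s[X,Z] = ((0)·(-2.75) + (3)·(2.25) + (0)·(1.25) + (-3)·(-0.75)) / 3 = 9/3 = 3
  s[Y,Y] = ((1.5)·(1.5) + (-2.5)·(-2.5) + (-2.5)·(-2.5) + (3.5)·(3.5)) / 3 = 27/3 = 9
  s[Y,Z] = ((1.5)·(-2.75) + (-2.5)·(2.25) + (-2.5)·(1.25) + (3.5)·(-0.75)) / 3 = -15.5/3 = -5.1667
  s[Z,Z] = ((-2.75)·(-2.75) + (2.25)·(2.25) + (1.25)·(1.25) + (-0.75)·(-0.75)) / 3 = 14.75/3 = 4.9167
  Sample standard deviations s_i = √(s[i,i]):
  s(X) = √(6) = 2.4495
  s(Y) = √(9) = 3
  s(Z) = √(4.9167) = 2.2174

Step 3 — r_{ij} = s_{ij} / (s_i · s_j):
  r[X,X] = 1 (diagonal).
  r[X,Y] = -6 / (2.4495 · 3) = -6 / 7.3485 = -0.8165
  r[X,Z] = 3 / (2.4495 · 2.2174) = 3 / 5.4314 = 0.5523
  r[Y,Y] = 1 (diagonal).
  r[Y,Z] = -5.1667 / (3 · 2.2174) = -5.1667 / 6.6521 = -0.7767
  r[Z,Z] = 1 (diagonal).

R is symmetric with unit diagonal. Assembling:

R = [[1, -0.8165, 0.5523],
 [-0.8165, 1, -0.7767],
 [0.5523, -0.7767, 1]]


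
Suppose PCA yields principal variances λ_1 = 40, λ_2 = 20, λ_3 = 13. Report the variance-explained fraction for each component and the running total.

Step 1 — total variance = trace(Sigma) = Σ λ_i = 40 + 20 + 13 = 73.

Step 2 — fraction explained by component i = λ_i / Σ λ:
  PC1: 40/73 = 0.5479
  PC2: 20/73 = 0.274
  PC3: 13/73 = 0.1781

Step 3 — cumulative fraction after k components = (λ_1 + ... + λ_k) / Σ λ:
  k = 1: 40/73 = 0.5479
  k = 2: (40 + 20)/73 = 60/73 = 0.8219
  k = 3: (40 + 20 + 13)/73 = 73/73 = 1

Summary (fraction, with percent):

explained: PC1 0.5479 (54.79%), PC2 0.274 (27.4%), PC3 0.1781 (17.81%);  cumulative: 0.5479, 0.8219, 1


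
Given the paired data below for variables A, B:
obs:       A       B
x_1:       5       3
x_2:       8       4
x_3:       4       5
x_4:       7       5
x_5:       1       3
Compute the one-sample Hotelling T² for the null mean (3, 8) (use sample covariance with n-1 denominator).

Step 1 — sample mean vector:
  mean(A) = (5 + 8 + 4 + 7 + 1) / 5 = 25/5 = 5
  mean(B) = (3 + 4 + 5 + 5 + 3) / 5 = 20/5 = 4
  x̄ = (5, 4),  deviation x̄ - mu_0 = (5, 4) - (3, 8) = (2, -4).

Step 2 — sample covariance matrix, S[i,j] = (1/(n-1)) · Σ_k (x_{k,i} - mean_i) · (x_{k,j} - mean_j), divisor n-1 = 4:
  S[A,A] = ((0)·(0) + (3)·(3) + (-1)·(-1) + (2)·(2) + (-4)·(-4)) / 4 = 30/4 = 7.5
  S[A,B] = ((0)·(-1) + (3)·(0) + (-1)·(1) + (2)·(1) + (-4)·(-1)) / 4 = 5/4 = 1.25
  S[B,B] = ((-1)·(-1) + (0)·(0) + (1)·(1) + (1)·(1) + (-1)·(-1)) / 4 = 4/4 = 1
  S = [[7.5, 1.25],
 [1.25, 1]].

Step 3 — invert S. det(S) = 7.5·1 - (1.25)² = 5.9375.
  S^{-1} = (1/det) · [[d, -b], [-b, a]] = [[0.1684, -0.2105],
 [-0.2105, 1.2632]].

Step 4 — quadratic form (x̄ - mu_0)^T · S^{-1} · (x̄ - mu_0):
  S^{-1} · (x̄ - mu_0) = (1.1789, -5.4737),
  (x̄ - mu_0)^T · [...] = (2)·(1.1789) + (-4)·(-5.4737) = 24.2526.

Step 5 — scale by n: T² = 5 · 24.2526 = 121.2632.

T² ≈ 121.2632


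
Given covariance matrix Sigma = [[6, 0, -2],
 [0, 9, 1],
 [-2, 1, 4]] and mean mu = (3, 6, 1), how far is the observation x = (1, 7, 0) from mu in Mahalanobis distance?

Step 1 — centre the observation: (x - mu) = (-2, 1, -1).

Step 2 — invert Sigma (cofactor / det for 3×3, or solve directly):
  Sigma^{-1} = [[0.2011, -0.0115, 0.1034],
 [-0.0115, 0.1149, -0.0345],
 [0.1034, -0.0345, 0.3103]].

Step 3 — form the quadratic (x - mu)^T · Sigma^{-1} · (x - mu):
  Sigma^{-1} · (x - mu) = (-0.5172, 0.1724, -0.5517).
  (x - mu)^T · [Sigma^{-1} · (x - mu)] = (-2)·(-0.5172) + (1)·(0.1724) + (-1)·(-0.5517) = 1.7586.

Step 4 — take square root: d = √(1.7586) ≈ 1.3261.

d(x, mu) = √(1.7586) ≈ 1.3261


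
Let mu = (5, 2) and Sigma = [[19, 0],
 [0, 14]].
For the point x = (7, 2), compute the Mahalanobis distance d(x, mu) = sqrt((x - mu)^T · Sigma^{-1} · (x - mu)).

Step 1 — centre the observation: (x - mu) = (2, 0).

Step 2 — invert Sigma. det(Sigma) = 19·14 - (0)² = 266.
  Sigma^{-1} = (1/det) · [[d, -b], [-b, a]] = [[0.0526, 0],
 [0, 0.0714]].

Step 3 — form the quadratic (x - mu)^T · Sigma^{-1} · (x - mu):
  Sigma^{-1} · (x - mu) = (0.1053, 0).
  (x - mu)^T · [Sigma^{-1} · (x - mu)] = (2)·(0.1053) + (0)·(0) = 0.2105.

Step 4 — take square root: d = √(0.2105) ≈ 0.4588.

d(x, mu) = √(0.2105) ≈ 0.4588


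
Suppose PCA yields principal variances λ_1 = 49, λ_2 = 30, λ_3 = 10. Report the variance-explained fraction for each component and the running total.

Step 1 — total variance = trace(Sigma) = Σ λ_i = 49 + 30 + 10 = 89.

Step 2 — fraction explained by component i = λ_i / Σ λ:
  PC1: 49/89 = 0.5506
  PC2: 30/89 = 0.3371
  PC3: 10/89 = 0.1124

Step 3 — cumulative fraction after k components = (λ_1 + ... + λ_k) / Σ λ:
  k = 1: 49/89 = 0.5506
  k = 2: (49 + 30)/89 = 79/89 = 0.8876
  k = 3: (49 + 30 + 10)/89 = 89/89 = 1

Summary (fraction, with percent):

explained: PC1 0.5506 (55.06%), PC2 0.3371 (33.71%), PC3 0.1124 (11.24%);  cumulative: 0.5506, 0.8876, 1


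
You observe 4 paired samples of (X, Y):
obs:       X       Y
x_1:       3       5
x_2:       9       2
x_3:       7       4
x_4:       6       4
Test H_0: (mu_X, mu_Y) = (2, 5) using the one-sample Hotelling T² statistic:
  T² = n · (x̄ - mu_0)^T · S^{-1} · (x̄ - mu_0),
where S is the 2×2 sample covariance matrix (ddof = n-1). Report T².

Step 1 — sample mean vector:
  mean(X) = (3 + 9 + 7 + 6) / 4 = 25/4 = 6.25
  mean(Y) = (5 + 2 + 4 + 4) / 4 = 15/4 = 3.75
  x̄ = (6.25, 3.75),  deviation x̄ - mu_0 = (6.25, 3.75) - (2, 5) = (4.25, -1.25).

Step 2 — sample covariance matrix, S[i,j] = (1/(n-1)) · Σ_k (x_{k,i} - mean_i) · (x_{k,j} - mean_j), divisor n-1 = 3:
  S[X,X] = ((-3.25)·(-3.25) + (2.75)·(2.75) + (0.75)·(0.75) + (-0.25)·(-0.25)) / 3 = 18.75/3 = 6.25
  S[X,Y] = ((-3.25)·(1.25) + (2.75)·(-1.75) + (0.75)·(0.25) + (-0.25)·(0.25)) / 3 = -8.75/3 = -2.9167
  S[Y,Y] = ((1.25)·(1.25) + (-1.75)·(-1.75) + (0.25)·(0.25) + (0.25)·(0.25)) / 3 = 4.75/3 = 1.5833
  S = [[6.25, -2.9167],
 [-2.9167, 1.5833]].

Step 3 — invert S. det(S) = 6.25·1.5833 - (-2.9167)² = 1.3889.
  S^{-1} = (1/det) · [[d, -b], [-b, a]] = [[1.14, 2.1],
 [2.1, 4.5]].

Step 4 — quadratic form (x̄ - mu_0)^T · S^{-1} · (x̄ - mu_0):
  S^{-1} · (x̄ - mu_0) = (2.22, 3.3),
  (x̄ - mu_0)^T · [...] = (4.25)·(2.22) + (-1.25)·(3.3) = 5.31.

Step 5 — scale by n: T² = 4 · 5.31 = 21.24.

T² ≈ 21.24


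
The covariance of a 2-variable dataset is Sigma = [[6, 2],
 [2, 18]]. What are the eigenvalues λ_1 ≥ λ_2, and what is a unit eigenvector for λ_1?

Step 1 — characteristic polynomial of 2×2 Sigma:
  det(Sigma - λI) = λ² - trace · λ + det = 0.
  trace = 6 + 18 = 24, det = 6·18 - (2)² = 104.
Step 2 — discriminant:
  Δ = trace² - 4·det = 576 - 416 = 160.
Step 3 — eigenvalues:
  λ = (trace ± √Δ)/2 = (24 ± 12.6491)/2,
  λ_1 = 18.3246,  λ_2 = 5.6754.

Step 4 — unit eigenvector for λ_1: solve (Sigma - λ_1 I)v = 0. First row:
  (6 - 18.3246)·v_x + (2)·v_y = 0, i.e. (-12.3246)·v_x + (2)·v_y = 0,
  so v ∝ (b, λ_1 - a) = (2, 12.3246) = u.
  ||u|| = √((2)² + (12.3246)²) = √(155.8947) ≈ 12.4858,
  v_1 = u/||u|| ≈ (0.1602, 0.9871) (||v_1|| = 1).

λ_1 = 18.3246,  λ_2 = 5.6754;  v_1 ≈ (0.1602, 0.9871)


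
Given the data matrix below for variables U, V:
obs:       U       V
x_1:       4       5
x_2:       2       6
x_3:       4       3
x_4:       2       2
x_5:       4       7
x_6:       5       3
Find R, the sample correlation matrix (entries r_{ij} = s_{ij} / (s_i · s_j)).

Step 1 — column means:
  mean(U) = (4 + 2 + 4 + 2 + 4 + 5) / 6 = 21/6 = 3.5
  mean(V) = (5 + 6 + 3 + 2 + 7 + 3) / 6 = 26/6 = 4.3333

Step 2 — sample variances and covariances s[i,j] = (1/(n-1)) · Σ_k (x_{k,i} - mean_i) · (x_{k,j} - mean_j), with n-1 = 5:
  s[U,U] = ((0.5)·(0.5) + (-1.5)·(-1.5) + (0.5)·(0.5) + (-1.5)·(-1.5) + (0.5)·(0.5) + (1.5)·(1.5)) / 5 = 7.5/5 = 1.5
  s[U,V] = ((0.5)·(0.6667) + (-1.5)·(1.6667) + (0.5)·(-1.3333) + (-1.5)·(-2.3333) + (0.5)·(2.6667) + (1.5)·(-1.3333)) / 5 = 0/5 = 0
  s[V,V] = ((0.6667)·(0.6667) + (1.6667)·(1.6667) + (-1.3333)·(-1.3333) + (-2.3333)·(-2.3333) + (2.6667)·(2.6667) + (-1.3333)·(-1.3333)) / 5 = 19.3333/5 = 3.8667
  Sample standard deviations s_i = √(s[i,i]):
  s(U) = √(1.5) = 1.2247
  s(V) = √(3.8667) = 1.9664

Step 3 — r_{ij} = s_{ij} / (s_i · s_j):
  r[U,U] = 1 (diagonal).
  r[U,V] = 0 / (1.2247 · 1.9664) = 0 / 2.4083 = 0
  r[V,V] = 1 (diagonal).

R is symmetric with unit diagonal. Assembling:

R = [[1, 0],
 [0, 1]]


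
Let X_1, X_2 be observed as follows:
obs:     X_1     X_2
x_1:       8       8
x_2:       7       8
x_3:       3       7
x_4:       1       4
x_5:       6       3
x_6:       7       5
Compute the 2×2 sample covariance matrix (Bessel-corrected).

Step 1 — column means:
  mean(X_1) = (8 + 7 + 3 + 1 + 6 + 7) / 6 = 32/6 = 5.3333
  mean(X_2) = (8 + 8 + 7 + 4 + 3 + 5) / 6 = 35/6 = 5.8333

Step 2 — sample covariance S[i,j] = (1/(n-1)) · Σ_k (x_{k,i} - mean_i) · (x_{k,j} - mean_j), with n-1 = 5.
  S[X_1,X_1] = ((2.6667)·(2.6667) + (1.6667)·(1.6667) + (-2.3333)·(-2.3333) + (-4.3333)·(-4.3333) + (0.6667)·(0.6667) + (1.6667)·(1.6667)) / 5 = 37.3333/5 = 7.4667
  S[X_1,X_2] = ((2.6667)·(2.1667) + (1.6667)·(2.1667) + (-2.3333)·(1.1667) + (-4.3333)·(-1.8333) + (0.6667)·(-2.8333) + (1.6667)·(-0.8333)) / 5 = 11.3333/5 = 2.2667
  S[X_2,X_2] = ((2.1667)·(2.1667) + (2.1667)·(2.1667) + (1.1667)·(1.1667) + (-1.8333)·(-1.8333) + (-2.8333)·(-2.8333) + (-0.8333)·(-0.8333)) / 5 = 22.8333/5 = 4.5667

S is symmetric (S[j,i] = S[i,j]). Assembling:

S = [[7.4667, 2.2667],
 [2.2667, 4.5667]]


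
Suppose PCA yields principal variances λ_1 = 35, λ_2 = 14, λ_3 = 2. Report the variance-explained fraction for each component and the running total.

Step 1 — total variance = trace(Sigma) = Σ λ_i = 35 + 14 + 2 = 51.

Step 2 — fraction explained by component i = λ_i / Σ λ:
  PC1: 35/51 = 0.6863
  PC2: 14/51 = 0.2745
  PC3: 2/51 = 0.0392

Step 3 — cumulative fraction after k components = (λ_1 + ... + λ_k) / Σ λ:
  k = 1: 35/51 = 0.6863
  k = 2: (35 + 14)/51 = 49/51 = 0.9608
  k = 3: (35 + 14 + 2)/51 = 51/51 = 1

Summary (fraction, with percent):

explained: PC1 0.6863 (68.63%), PC2 0.2745 (27.45%), PC3 0.0392 (3.92%);  cumulative: 0.6863, 0.9608, 1


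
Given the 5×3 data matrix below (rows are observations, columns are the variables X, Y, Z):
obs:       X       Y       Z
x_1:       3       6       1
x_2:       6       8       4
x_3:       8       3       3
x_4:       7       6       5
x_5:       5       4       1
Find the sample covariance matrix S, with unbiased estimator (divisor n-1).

Step 1 — column means:
  mean(X) = (3 + 6 + 8 + 7 + 5) / 5 = 29/5 = 5.8
  mean(Y) = (6 + 8 + 3 + 6 + 4) / 5 = 27/5 = 5.4
  mean(Z) = (1 + 4 + 3 + 5 + 1) / 5 = 14/5 = 2.8

Step 2 — sample covariance S[i,j] = (1/(n-1)) · Σ_k (x_{k,i} - mean_i) · (x_{k,j} - mean_j), with n-1 = 4.
  S[X,X] = ((-2.8)·(-2.8) + (0.2)·(0.2) + (2.2)·(2.2) + (1.2)·(1.2) + (-0.8)·(-0.8)) / 4 = 14.8/4 = 3.7
  S[X,Y] = ((-2.8)·(0.6) + (0.2)·(2.6) + (2.2)·(-2.4) + (1.2)·(0.6) + (-0.8)·(-1.4)) / 4 = -4.6/4 = -1.15
  S[X,Z] = ((-2.8)·(-1.8) + (0.2)·(1.2) + (2.2)·(0.2) + (1.2)·(2.2) + (-0.8)·(-1.8)) / 4 = 9.8/4 = 2.45
  S[Y,Y] = ((0.6)·(0.6) + (2.6)·(2.6) + (-2.4)·(-2.4) + (0.6)·(0.6) + (-1.4)·(-1.4)) / 4 = 15.2/4 = 3.8
  S[Y,Z] = ((0.6)·(-1.8) + (2.6)·(1.2) + (-2.4)·(0.2) + (0.6)·(2.2) + (-1.4)·(-1.8)) / 4 = 5.4/4 = 1.35
  S[Z,Z] = ((-1.8)·(-1.8) + (1.2)·(1.2) + (0.2)·(0.2) + (2.2)·(2.2) + (-1.8)·(-1.8)) / 4 = 12.8/4 = 3.2

S is symmetric (S[j,i] = S[i,j]). Assembling:

S = [[3.7, -1.15, 2.45],
 [-1.15, 3.8, 1.35],
 [2.45, 1.35, 3.2]]


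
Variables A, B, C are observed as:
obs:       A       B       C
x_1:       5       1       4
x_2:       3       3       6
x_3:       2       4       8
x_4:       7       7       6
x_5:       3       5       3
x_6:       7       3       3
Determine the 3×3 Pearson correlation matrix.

Step 1 — column means:
  mean(A) = (5 + 3 + 2 + 7 + 3 + 7) / 6 = 27/6 = 4.5
  mean(B) = (1 + 3 + 4 + 7 + 5 + 3) / 6 = 23/6 = 3.8333
  mean(C) = (4 + 6 + 8 + 6 + 3 + 3) / 6 = 30/6 = 5

Step 2 — sample variances and covariances s[i,j] = (1/(n-1)) · Σ_k (x_{k,i} - mean_i) · (x_{k,j} - mean_j), with n-1 = 5:
  s[A,A] = ((0.5)·(0.5) + (-1.5)·(-1.5) + (-2.5)·(-2.5) + (2.5)·(2.5) + (-1.5)·(-1.5) + (2.5)·(2.5)) / 5 = 23.5/5 = 4.7
  s[A,B] = ((0.5)·(-2.8333) + (-1.5)·(-0.8333) + (-2.5)·(0.1667) + (2.5)·(3.1667) + (-1.5)·(1.1667) + (2.5)·(-0.8333)) / 5 = 3.5/5 = 0.7
  s[A,C] = ((0.5)·(-1) + (-1.5)·(1) + (-2.5)·(3) + (2.5)·(1) + (-1.5)·(-2) + (2.5)·(-2)) / 5 = -9/5 = -1.8
  s[B,B] = ((-2.8333)·(-2.8333) + (-0.8333)·(-0.8333) + (0.1667)·(0.1667) + (3.1667)·(3.1667) + (1.1667)·(1.1667) + (-0.8333)·(-0.8333)) / 5 = 20.8333/5 = 4.1667
  s[B,C] = ((-2.8333)·(-1) + (-0.8333)·(1) + (0.1667)·(3) + (3.1667)·(1) + (1.1667)·(-2) + (-0.8333)·(-2)) / 5 = 5/5 = 1
  s[C,C] = ((-1)·(-1) + (1)·(1) + (3)·(3) + (1)·(1) + (-2)·(-2) + (-2)·(-2)) / 5 = 20/5 = 4
  Sample standard deviations s_i = √(s[i,i]):
  s(A) = √(4.7) = 2.1679
  s(B) = √(4.1667) = 2.0412
  s(C) = √(4) = 2

Step 3 — r_{ij} = s_{ij} / (s_i · s_j):
  r[A,A] = 1 (diagonal).
  r[A,B] = 0.7 / (2.1679 · 2.0412) = 0.7 / 4.4253 = 0.1582
  r[A,C] = -1.8 / (2.1679 · 2) = -1.8 / 4.3359 = -0.4151
  r[B,B] = 1 (diagonal).
  r[B,C] = 1 / (2.0412 · 2) = 1 / 4.0825 = 0.2449
  r[C,C] = 1 (diagonal).

R is symmetric with unit diagonal. Assembling:

R = [[1, 0.1582, -0.4151],
 [0.1582, 1, 0.2449],
 [-0.4151, 0.2449, 1]]


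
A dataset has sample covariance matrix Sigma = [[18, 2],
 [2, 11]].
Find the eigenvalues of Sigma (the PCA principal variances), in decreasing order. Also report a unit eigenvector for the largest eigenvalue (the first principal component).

Step 1 — characteristic polynomial of 2×2 Sigma:
  det(Sigma - λI) = λ² - trace · λ + det = 0.
  trace = 18 + 11 = 29, det = 18·11 - (2)² = 194.
Step 2 — discriminant:
  Δ = trace² - 4·det = 841 - 776 = 65.
Step 3 — eigenvalues:
  λ = (trace ± √Δ)/2 = (29 ± 8.0623)/2,
  λ_1 = 18.5311,  λ_2 = 10.4689.

Step 4 — unit eigenvector for λ_1: solve (Sigma - λ_1 I)v = 0. First row:
  (18 - 18.5311)·v_x + (2)·v_y = 0, i.e. (-0.5311)·v_x + (2)·v_y = 0,
  so v ∝ (b, λ_1 - a) = (2, 0.5311) = u.
  ||u|| = √((2)² + (0.5311)²) = √(4.2821) ≈ 2.0693,
  v_1 = u/||u|| ≈ (0.9665, 0.2567) (||v_1|| = 1).

λ_1 = 18.5311,  λ_2 = 10.4689;  v_1 ≈ (0.9665, 0.2567)


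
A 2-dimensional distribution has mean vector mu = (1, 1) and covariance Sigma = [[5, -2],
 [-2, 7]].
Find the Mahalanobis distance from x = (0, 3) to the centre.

Step 1 — centre the observation: (x - mu) = (-1, 2).

Step 2 — invert Sigma. det(Sigma) = 5·7 - (-2)² = 31.
  Sigma^{-1} = (1/det) · [[d, -b], [-b, a]] = [[0.2258, 0.0645],
 [0.0645, 0.1613]].

Step 3 — form the quadratic (x - mu)^T · Sigma^{-1} · (x - mu):
  Sigma^{-1} · (x - mu) = (-0.0968, 0.2581).
  (x - mu)^T · [Sigma^{-1} · (x - mu)] = (-1)·(-0.0968) + (2)·(0.2581) = 0.6129.

Step 4 — take square root: d = √(0.6129) ≈ 0.7829.

d(x, mu) = √(0.6129) ≈ 0.7829


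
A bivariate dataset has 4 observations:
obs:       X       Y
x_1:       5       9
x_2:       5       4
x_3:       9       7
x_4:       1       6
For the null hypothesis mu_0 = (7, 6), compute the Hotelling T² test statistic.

Step 1 — sample mean vector:
  mean(X) = (5 + 5 + 9 + 1) / 4 = 20/4 = 5
  mean(Y) = (9 + 4 + 7 + 6) / 4 = 26/4 = 6.5
  x̄ = (5, 6.5),  deviation x̄ - mu_0 = (5, 6.5) - (7, 6) = (-2, 0.5).

Step 2 — sample covariance matrix, S[i,j] = (1/(n-1)) · Σ_k (x_{k,i} - mean_i) · (x_{k,j} - mean_j), divisor n-1 = 3:
  S[X,X] = ((0)·(0) + (0)·(0) + (4)·(4) + (-4)·(-4)) / 3 = 32/3 = 10.6667
  S[X,Y] = ((0)·(2.5) + (0)·(-2.5) + (4)·(0.5) + (-4)·(-0.5)) / 3 = 4/3 = 1.3333
  S[Y,Y] = ((2.5)·(2.5) + (-2.5)·(-2.5) + (0.5)·(0.5) + (-0.5)·(-0.5)) / 3 = 13/3 = 4.3333
  S = [[10.6667, 1.3333],
 [1.3333, 4.3333]].

Step 3 — invert S. det(S) = 10.6667·4.3333 - (1.3333)² = 44.4444.
  S^{-1} = (1/det) · [[d, -b], [-b, a]] = [[0.0975, -0.03],
 [-0.03, 0.24]].

Step 4 — quadratic form (x̄ - mu_0)^T · S^{-1} · (x̄ - mu_0):
  S^{-1} · (x̄ - mu_0) = (-0.21, 0.18),
  (x̄ - mu_0)^T · [...] = (-2)·(-0.21) + (0.5)·(0.18) = 0.51.

Step 5 — scale by n: T² = 4 · 0.51 = 2.04.

T² ≈ 2.04
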